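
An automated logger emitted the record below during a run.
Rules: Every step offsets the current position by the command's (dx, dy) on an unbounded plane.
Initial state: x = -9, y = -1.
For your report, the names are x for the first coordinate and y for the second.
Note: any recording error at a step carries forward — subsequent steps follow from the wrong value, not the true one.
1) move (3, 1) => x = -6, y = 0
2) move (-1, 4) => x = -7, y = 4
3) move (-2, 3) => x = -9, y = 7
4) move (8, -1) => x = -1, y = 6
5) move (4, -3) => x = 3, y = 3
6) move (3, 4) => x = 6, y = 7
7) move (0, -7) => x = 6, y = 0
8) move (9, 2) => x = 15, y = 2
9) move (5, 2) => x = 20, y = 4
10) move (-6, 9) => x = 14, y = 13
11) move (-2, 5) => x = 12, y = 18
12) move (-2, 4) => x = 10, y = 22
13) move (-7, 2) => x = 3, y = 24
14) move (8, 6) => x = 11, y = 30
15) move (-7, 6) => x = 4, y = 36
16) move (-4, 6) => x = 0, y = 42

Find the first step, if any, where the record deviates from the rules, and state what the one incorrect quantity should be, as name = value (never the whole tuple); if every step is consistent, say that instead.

no error

Recomputing the run from the initial state:
step 1: x = -6, y = 0
step 2: x = -7, y = 4
step 3: x = -9, y = 7
step 4: x = -1, y = 6
step 5: x = 3, y = 3
step 6: x = 6, y = 7
step 7: x = 6, y = 0
step 8: x = 15, y = 2
step 9: x = 20, y = 4
step 10: x = 14, y = 13
step 11: x = 12, y = 18
step 12: x = 10, y = 22
step 13: x = 3, y = 24
step 14: x = 11, y = 30
step 15: x = 4, y = 36
step 16: x = 0, y = 42
This matches the record at every step.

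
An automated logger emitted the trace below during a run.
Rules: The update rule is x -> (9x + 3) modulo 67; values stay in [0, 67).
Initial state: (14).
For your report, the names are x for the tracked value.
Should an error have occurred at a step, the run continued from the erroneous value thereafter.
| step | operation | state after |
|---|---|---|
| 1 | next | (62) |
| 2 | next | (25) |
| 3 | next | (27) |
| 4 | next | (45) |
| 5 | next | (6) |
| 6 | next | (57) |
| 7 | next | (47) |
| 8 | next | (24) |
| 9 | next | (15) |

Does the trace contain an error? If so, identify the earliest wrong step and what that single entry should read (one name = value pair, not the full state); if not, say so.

Step 1: x = (9*14 + 3) mod 67 = 62 — verified.
Step 2: x = (9*62 + 3) mod 67 = 25 — checks out.
Step 3: x = (9*25 + 3) mod 67 = 27 — verified.
Step 4: x = (9*27 + 3) mod 67 = 45 — checks out.
Step 5: x = (9*45 + 3) mod 67 = 6 — same as recorded.
Step 6: x = (9*6 + 3) mod 67 = 57 — exactly as logged.
Step 7: x = (9*57 + 3) mod 67 = 47 — consistent with the trace.
Step 8: x = (9*47 + 3) mod 67 = 24 — matches.
Step 9: x = (9*24 + 3) mod 67 = 18 — the trace disagrees here.
Conclusion: step 9 carries the first error; the entry should be x = 18.

step 9, x = 18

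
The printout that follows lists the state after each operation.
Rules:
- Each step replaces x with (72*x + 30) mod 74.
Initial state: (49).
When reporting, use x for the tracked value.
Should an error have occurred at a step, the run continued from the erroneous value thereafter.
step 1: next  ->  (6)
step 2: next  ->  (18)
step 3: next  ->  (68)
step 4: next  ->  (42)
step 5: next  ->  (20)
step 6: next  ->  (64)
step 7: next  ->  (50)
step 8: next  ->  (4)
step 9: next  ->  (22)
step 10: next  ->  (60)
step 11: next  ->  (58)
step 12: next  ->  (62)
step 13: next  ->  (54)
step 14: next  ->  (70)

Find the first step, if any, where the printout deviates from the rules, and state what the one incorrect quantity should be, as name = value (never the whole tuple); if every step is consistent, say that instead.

step 1: x = (72*49 + 30) mod 74 = 6 -> same as recorded
step 2: x = (72*6 + 30) mod 74 = 18 -> checks out
step 3: x = (72*18 + 30) mod 74 = 68 -> exactly as logged
step 4: x = (72*68 + 30) mod 74 = 42 -> agrees with the printout
step 5: x = (72*42 + 30) mod 74 = 20 -> exactly as logged
step 6: x = (72*20 + 30) mod 74 = 64 -> agrees with the printout
step 7: x = (72*64 + 30) mod 74 = 50 -> same as recorded
step 8: x = (72*50 + 30) mod 74 = 4 -> checks out
step 9: x = (72*4 + 30) mod 74 = 22 -> in agreement
step 10: x = (72*22 + 30) mod 74 = 60 -> same as recorded
step 11: x = (72*60 + 30) mod 74 = 58 -> agrees with the printout
step 12: x = (72*58 + 30) mod 74 = 62 -> in agreement
step 13: x = (72*62 + 30) mod 74 = 54 -> no discrepancy
step 14: x = (72*54 + 30) mod 74 = 70 -> agrees with the printout
No step deviates from the rules.

no error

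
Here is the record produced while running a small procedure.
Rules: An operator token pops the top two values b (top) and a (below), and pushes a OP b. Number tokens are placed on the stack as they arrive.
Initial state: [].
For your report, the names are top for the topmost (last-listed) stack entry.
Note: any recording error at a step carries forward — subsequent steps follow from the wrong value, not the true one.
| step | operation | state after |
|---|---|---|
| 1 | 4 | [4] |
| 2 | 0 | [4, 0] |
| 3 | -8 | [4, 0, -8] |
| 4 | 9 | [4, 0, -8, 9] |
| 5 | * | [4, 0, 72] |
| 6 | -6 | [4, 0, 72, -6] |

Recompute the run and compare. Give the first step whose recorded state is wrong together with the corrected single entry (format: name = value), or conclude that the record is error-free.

step 5, top = -72

Recomputing the run from the initial state:
step 1: [4]
step 2: [4, 0]
step 3: [4, 0, -8]
step 4: [4, 0, -8, 9]
step 5: [4, 0, -72]
step 6: [4, 0, -72, -6]
The first disagreement with the record is at step 5, where the value should be top = -72.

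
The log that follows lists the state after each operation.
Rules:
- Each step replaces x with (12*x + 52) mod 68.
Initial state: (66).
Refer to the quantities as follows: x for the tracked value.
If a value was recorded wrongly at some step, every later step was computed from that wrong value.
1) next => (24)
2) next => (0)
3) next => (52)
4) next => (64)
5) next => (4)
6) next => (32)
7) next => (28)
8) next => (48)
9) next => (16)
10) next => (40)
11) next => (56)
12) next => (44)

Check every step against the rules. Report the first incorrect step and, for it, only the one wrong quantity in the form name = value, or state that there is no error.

step 1, x = 28

1. x = (12*66 + 52) mod 68 = 28 (a discrepancy with the log)
First deviation found at step 1; the corrected entry is x = 28.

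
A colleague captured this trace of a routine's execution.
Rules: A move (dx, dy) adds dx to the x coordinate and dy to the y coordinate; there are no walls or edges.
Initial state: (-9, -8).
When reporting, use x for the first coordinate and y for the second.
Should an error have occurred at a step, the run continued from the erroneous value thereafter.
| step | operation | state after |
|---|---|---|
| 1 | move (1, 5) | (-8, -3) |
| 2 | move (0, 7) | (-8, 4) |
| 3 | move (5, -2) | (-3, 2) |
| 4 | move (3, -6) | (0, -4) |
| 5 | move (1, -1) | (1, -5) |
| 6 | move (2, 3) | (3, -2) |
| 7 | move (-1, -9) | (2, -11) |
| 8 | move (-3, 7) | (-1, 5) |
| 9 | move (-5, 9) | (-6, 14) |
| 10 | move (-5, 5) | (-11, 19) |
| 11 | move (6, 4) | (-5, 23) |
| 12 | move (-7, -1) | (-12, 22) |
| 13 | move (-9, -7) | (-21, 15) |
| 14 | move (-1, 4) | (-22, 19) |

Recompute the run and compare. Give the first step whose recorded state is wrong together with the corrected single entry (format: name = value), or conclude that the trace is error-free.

step 8, y = -4

Step 1: x = -9 + (1) = -8, y = -8 + (5) = -3 — agrees with the trace.
Step 2: x = -8 + (0) = -8, y = -3 + (7) = 4 — checks out.
Step 3: x = -8 + (5) = -3, y = 4 + (-2) = 2 — matches.
Step 4: x = -3 + (3) = 0, y = 2 + (-6) = -4 — confirmed correct.
Step 5: x = 0 + (1) = 1, y = -4 + (-1) = -5 — matches.
Step 6: x = 1 + (2) = 3, y = -5 + (3) = -2 — agrees with the trace.
Step 7: x = 3 + (-1) = 2, y = -2 + (-9) = -11 — confirmed correct.
Step 8: x = 2 + (-3) = -1, y = -11 + (7) = -4 — the trace has a different value.
Conclusion: step 8 carries the first error; the entry should be y = -4.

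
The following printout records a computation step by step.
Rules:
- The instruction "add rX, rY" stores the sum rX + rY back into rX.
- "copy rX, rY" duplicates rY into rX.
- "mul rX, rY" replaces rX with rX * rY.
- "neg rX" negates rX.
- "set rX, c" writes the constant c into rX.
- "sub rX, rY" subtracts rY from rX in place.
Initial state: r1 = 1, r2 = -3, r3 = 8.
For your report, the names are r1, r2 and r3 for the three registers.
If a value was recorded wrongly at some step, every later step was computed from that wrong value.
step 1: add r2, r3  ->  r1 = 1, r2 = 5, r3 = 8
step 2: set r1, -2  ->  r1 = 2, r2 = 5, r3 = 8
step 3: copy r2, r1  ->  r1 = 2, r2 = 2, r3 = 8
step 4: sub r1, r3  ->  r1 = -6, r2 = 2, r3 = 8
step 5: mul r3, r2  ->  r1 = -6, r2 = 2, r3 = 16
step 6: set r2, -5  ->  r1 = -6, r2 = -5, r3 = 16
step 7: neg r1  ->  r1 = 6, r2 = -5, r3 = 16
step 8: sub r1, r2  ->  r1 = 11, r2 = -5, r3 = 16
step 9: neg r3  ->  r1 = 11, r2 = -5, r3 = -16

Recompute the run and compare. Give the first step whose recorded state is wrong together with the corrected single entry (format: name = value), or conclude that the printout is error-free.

step 2, r1 = -2

Recomputing the run from the initial state:
step 1: r1 = 1, r2 = 5, r3 = 8
step 2: r1 = -2, r2 = 5, r3 = 8
step 3: r1 = -2, r2 = -2, r3 = 8
step 4: r1 = -10, r2 = -2, r3 = 8
step 5: r1 = -10, r2 = -2, r3 = -16
step 6: r1 = -10, r2 = -5, r3 = -16
step 7: r1 = 10, r2 = -5, r3 = -16
step 8: r1 = 15, r2 = -5, r3 = -16
step 9: r1 = 15, r2 = -5, r3 = 16
The first disagreement with the printout is at step 2, where the value should be r1 = -2.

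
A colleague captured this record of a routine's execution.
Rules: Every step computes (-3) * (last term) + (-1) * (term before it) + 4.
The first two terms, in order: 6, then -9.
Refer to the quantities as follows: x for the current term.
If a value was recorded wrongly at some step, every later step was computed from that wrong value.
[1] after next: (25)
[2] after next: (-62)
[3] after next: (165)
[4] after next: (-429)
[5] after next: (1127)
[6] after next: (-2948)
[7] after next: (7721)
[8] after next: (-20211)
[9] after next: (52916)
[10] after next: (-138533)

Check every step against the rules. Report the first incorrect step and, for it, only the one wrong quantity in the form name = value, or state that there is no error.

step 5, x = 1126

step 1: x = -3*(-9) + (-1)*(6) + (4) = 25 -> confirmed correct
step 2: x = -3*(25) + (-1)*(-9) + (4) = -62 -> in agreement
step 3: x = -3*(-62) + (-1)*(25) + (4) = 165 -> verified
step 4: x = -3*(165) + (-1)*(-62) + (4) = -429 -> exactly as logged
step 5: x = -3*(-429) + (-1)*(165) + (4) = 1126 -> not what was recorded
First incorrect step: 5; the correct value is x = 1126.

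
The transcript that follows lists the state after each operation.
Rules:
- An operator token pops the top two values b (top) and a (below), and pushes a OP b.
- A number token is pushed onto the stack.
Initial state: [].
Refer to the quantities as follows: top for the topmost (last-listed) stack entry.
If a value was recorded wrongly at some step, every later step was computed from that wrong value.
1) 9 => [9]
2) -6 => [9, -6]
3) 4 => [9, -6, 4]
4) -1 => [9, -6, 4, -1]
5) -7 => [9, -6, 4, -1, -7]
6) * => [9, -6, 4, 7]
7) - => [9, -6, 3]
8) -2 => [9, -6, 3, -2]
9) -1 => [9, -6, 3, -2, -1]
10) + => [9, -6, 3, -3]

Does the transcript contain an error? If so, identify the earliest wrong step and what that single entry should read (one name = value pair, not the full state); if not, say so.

Recomputing the run from the initial state:
step 1: [9]
step 2: [9, -6]
step 3: [9, -6, 4]
step 4: [9, -6, 4, -1]
step 5: [9, -6, 4, -1, -7]
step 6: [9, -6, 4, 7]
step 7: [9, -6, -3]
step 8: [9, -6, -3, -2]
step 9: [9, -6, -3, -2, -1]
step 10: [9, -6, -3, -3]
The first disagreement with the transcript is at step 7, where the value should be top = -3.

step 7, top = -3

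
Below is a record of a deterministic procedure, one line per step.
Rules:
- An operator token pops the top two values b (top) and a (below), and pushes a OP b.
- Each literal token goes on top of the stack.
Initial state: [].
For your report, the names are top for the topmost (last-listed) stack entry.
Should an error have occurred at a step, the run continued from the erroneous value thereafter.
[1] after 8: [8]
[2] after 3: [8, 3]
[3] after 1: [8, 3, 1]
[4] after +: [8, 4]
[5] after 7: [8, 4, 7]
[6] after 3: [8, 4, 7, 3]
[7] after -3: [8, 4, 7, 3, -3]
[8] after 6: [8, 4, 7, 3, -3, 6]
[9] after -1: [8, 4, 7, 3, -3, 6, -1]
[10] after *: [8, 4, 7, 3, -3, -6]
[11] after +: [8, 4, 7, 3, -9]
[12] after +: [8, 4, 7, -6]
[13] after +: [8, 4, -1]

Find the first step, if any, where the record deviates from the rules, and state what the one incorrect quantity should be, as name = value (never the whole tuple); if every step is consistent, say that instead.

step 13, top = 1

Recomputing the run from the initial state:
step 1: [8]
step 2: [8, 3]
step 3: [8, 3, 1]
step 4: [8, 4]
step 5: [8, 4, 7]
step 6: [8, 4, 7, 3]
step 7: [8, 4, 7, 3, -3]
step 8: [8, 4, 7, 3, -3, 6]
step 9: [8, 4, 7, 3, -3, 6, -1]
step 10: [8, 4, 7, 3, -3, -6]
step 11: [8, 4, 7, 3, -9]
step 12: [8, 4, 7, -6]
step 13: [8, 4, 1]
The first disagreement with the record is at step 13, where the value should be top = 1.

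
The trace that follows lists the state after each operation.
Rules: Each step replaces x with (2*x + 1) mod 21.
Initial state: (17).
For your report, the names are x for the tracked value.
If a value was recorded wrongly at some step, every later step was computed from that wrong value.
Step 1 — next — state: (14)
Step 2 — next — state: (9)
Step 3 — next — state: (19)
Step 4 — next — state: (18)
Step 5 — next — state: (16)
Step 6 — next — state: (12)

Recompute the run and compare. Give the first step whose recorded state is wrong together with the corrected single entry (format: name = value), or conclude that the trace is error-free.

1. x = (2*17 + 1) mod 21 = 14 (confirmed correct)
2. x = (2*14 + 1) mod 21 = 8 (not what was recorded)
The earliest wrong entry is at step 2: it should read x = 8.

step 2, x = 8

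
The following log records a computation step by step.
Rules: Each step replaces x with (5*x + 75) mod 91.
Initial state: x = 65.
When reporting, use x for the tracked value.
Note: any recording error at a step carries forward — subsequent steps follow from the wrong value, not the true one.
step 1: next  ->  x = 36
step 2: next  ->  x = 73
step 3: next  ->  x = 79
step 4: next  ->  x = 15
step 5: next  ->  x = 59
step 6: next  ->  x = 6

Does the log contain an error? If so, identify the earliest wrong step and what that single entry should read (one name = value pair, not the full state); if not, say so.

1. x = (5*65 + 75) mod 91 = 36 (checks out)
2. x = (5*36 + 75) mod 91 = 73 (confirmed correct)
3. x = (5*73 + 75) mod 91 = 76 (first mismatch against the log)
First deviation found at step 3; the corrected entry is x = 76.

step 3, x = 76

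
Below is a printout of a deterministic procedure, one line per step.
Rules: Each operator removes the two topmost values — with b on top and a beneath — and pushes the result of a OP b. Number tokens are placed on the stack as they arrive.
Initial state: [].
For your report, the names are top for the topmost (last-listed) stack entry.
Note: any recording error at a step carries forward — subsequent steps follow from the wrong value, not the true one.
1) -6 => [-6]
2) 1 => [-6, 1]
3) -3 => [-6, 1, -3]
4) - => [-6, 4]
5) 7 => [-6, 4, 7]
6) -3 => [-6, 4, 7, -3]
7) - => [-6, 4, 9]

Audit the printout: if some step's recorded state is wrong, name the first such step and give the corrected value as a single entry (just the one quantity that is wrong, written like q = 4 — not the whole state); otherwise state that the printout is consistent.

step 1: push -6: top = -6 -> agrees with the printout
step 2: push 1: top = 1 -> in agreement
step 3: push -3: top = -3 -> same as recorded
step 4: 1 - -3 = 4 -> same as recorded
step 5: push 7: top = 7 -> consistent with the printout
step 6: push -3: top = -3 -> in agreement
step 7: 7 - -3 = 10 -> not what was recorded
The earliest wrong entry is at step 7: it should read top = 10.

step 7, top = 10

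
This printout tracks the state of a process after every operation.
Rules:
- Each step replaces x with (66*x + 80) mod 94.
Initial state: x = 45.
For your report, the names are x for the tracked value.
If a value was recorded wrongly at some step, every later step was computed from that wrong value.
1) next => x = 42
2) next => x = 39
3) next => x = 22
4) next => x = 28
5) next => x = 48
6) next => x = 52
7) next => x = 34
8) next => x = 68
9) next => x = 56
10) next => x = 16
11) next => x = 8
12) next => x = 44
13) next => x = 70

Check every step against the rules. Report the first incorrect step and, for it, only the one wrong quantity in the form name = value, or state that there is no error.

step 2, x = 32

step 1: x = (66*45 + 80) mod 94 = 42 -> verified
step 2: x = (66*42 + 80) mod 94 = 32 -> the recorded entry deviates here
That makes step 2 the first incorrect line — x = 32 is what it should show.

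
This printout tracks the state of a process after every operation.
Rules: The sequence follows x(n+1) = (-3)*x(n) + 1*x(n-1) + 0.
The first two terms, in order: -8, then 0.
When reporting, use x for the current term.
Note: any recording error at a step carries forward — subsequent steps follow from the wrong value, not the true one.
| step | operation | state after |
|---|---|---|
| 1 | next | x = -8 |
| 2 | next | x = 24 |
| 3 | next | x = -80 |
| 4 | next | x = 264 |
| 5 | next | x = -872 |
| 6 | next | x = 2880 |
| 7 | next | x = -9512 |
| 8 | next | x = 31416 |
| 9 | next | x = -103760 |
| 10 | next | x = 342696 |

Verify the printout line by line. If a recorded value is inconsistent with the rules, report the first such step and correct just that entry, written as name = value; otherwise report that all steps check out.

step 1: x = -3*(0) + (1)*(-8) + (0) = -8 -> same as recorded
step 2: x = -3*(-8) + (1)*(0) + (0) = 24 -> agrees with the printout
step 3: x = -3*(24) + (1)*(-8) + (0) = -80 -> agrees with the printout
step 4: x = -3*(-80) + (1)*(24) + (0) = 264 -> exactly as logged
step 5: x = -3*(264) + (1)*(-80) + (0) = -872 -> matches
step 6: x = -3*(-872) + (1)*(264) + (0) = 2880 -> exactly as logged
step 7: x = -3*(2880) + (1)*(-872) + (0) = -9512 -> in agreement
step 8: x = -3*(-9512) + (1)*(2880) + (0) = 31416 -> matches
step 9: x = -3*(31416) + (1)*(-9512) + (0) = -103760 -> verified
step 10: x = -3*(-103760) + (1)*(31416) + (0) = 342696 -> no discrepancy
Nothing is out of place; the run is error-free.

no error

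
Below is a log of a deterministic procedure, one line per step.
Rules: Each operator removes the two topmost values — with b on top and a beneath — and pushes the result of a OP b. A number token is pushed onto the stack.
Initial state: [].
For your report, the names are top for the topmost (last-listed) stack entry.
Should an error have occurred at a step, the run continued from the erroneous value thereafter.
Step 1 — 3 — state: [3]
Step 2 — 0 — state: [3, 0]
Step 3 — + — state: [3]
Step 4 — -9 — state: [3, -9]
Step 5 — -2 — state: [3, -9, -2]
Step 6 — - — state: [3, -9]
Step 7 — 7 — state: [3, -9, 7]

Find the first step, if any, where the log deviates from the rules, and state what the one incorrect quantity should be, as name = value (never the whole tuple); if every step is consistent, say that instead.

step 6, top = -7

Step 1: push 3: top = 3 — verified.
Step 2: push 0: top = 0 — in agreement.
Step 3: 3 + 0 = 3 — in agreement.
Step 4: push -9: top = -9 — matches.
Step 5: push -2: top = -2 — verified.
Step 6: -9 - -2 = -7 — the log disagrees here.
So the first discrepancy is step 6, where the right value is top = -7.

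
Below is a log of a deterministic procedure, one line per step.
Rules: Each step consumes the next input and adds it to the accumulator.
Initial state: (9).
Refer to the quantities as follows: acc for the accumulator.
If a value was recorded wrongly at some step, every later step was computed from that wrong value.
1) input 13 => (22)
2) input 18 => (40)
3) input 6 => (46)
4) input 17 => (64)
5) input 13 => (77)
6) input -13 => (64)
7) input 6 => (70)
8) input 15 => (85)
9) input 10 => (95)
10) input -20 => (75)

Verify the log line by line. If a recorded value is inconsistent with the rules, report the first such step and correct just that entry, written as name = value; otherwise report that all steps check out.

step 4, acc = 63

Recomputing the run from the initial state:
step 1: acc = 22
step 2: acc = 40
step 3: acc = 46
step 4: acc = 63
step 5: acc = 76
step 6: acc = 63
step 7: acc = 69
step 8: acc = 84
step 9: acc = 94
step 10: acc = 74
The first disagreement with the log is at step 4, where the value should be acc = 63.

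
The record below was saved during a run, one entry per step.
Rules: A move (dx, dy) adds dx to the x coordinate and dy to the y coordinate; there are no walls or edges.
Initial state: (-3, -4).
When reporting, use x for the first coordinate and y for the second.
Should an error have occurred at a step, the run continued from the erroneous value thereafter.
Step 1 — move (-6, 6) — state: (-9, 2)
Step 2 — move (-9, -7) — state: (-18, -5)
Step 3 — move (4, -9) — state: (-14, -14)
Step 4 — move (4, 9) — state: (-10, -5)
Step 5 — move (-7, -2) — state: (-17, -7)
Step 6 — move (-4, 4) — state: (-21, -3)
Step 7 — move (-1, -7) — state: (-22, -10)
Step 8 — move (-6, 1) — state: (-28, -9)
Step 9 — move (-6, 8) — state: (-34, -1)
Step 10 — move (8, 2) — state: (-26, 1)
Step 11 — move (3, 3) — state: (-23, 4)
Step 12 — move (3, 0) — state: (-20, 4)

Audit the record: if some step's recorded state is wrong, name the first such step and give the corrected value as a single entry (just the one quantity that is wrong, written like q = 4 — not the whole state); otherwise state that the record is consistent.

no error

1. x = -3 + (-6) = -9, y = -4 + (6) = 2 (checks out)
2. x = -9 + (-9) = -18, y = 2 + (-7) = -5 (agrees with the record)
3. x = -18 + (4) = -14, y = -5 + (-9) = -14 (in agreement)
4. x = -14 + (4) = -10, y = -14 + (9) = -5 (no discrepancy)
5. x = -10 + (-7) = -17, y = -5 + (-2) = -7 (matches)
6. x = -17 + (-4) = -21, y = -7 + (4) = -3 (no discrepancy)
7. x = -21 + (-1) = -22, y = -3 + (-7) = -10 (no discrepancy)
8. x = -22 + (-6) = -28, y = -10 + (1) = -9 (confirmed correct)
9. x = -28 + (-6) = -34, y = -9 + (8) = -1 (verified)
10. x = -34 + (8) = -26, y = -1 + (2) = 1 (exactly as logged)
11. x = -26 + (3) = -23, y = 1 + (3) = 4 (in agreement)
12. x = -23 + (3) = -20, y = 4 + (0) = 4 (matches)
Nothing is out of place; the run is error-free.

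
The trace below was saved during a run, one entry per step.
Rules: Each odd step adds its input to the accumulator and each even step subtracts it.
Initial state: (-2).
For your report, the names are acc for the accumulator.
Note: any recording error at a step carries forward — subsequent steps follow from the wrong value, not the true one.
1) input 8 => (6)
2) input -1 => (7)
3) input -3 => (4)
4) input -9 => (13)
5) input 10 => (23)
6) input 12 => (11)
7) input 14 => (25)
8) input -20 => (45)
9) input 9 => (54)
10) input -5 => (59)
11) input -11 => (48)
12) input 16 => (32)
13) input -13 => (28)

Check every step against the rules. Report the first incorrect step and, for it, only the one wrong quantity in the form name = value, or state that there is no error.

step 13, acc = 19

Recomputing the run from the initial state:
step 1: acc = 6
step 2: acc = 7
step 3: acc = 4
step 4: acc = 13
step 5: acc = 23
step 6: acc = 11
step 7: acc = 25
step 8: acc = 45
step 9: acc = 54
step 10: acc = 59
step 11: acc = 48
step 12: acc = 32
step 13: acc = 19
The first disagreement with the trace is at step 13, where the value should be acc = 19.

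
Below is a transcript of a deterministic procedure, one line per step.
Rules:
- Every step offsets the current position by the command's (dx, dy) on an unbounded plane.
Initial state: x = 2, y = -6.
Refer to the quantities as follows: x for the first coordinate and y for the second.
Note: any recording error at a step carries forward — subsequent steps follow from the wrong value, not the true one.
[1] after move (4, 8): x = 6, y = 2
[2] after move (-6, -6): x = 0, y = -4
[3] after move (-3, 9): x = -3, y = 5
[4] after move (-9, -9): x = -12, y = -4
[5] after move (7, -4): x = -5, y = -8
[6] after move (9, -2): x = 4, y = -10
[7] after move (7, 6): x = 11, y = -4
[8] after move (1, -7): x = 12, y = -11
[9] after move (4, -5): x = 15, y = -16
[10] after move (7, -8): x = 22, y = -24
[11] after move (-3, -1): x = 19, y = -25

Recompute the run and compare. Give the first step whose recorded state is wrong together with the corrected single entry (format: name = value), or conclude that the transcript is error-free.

Step 1: x = 2 + (4) = 6, y = -6 + (8) = 2 — confirmed correct.
Step 2: x = 6 + (-6) = 0, y = 2 + (-6) = -4 — matches.
Step 3: x = 0 + (-3) = -3, y = -4 + (9) = 5 — checks out.
Step 4: x = -3 + (-9) = -12, y = 5 + (-9) = -4 — no discrepancy.
Step 5: x = -12 + (7) = -5, y = -4 + (-4) = -8 — matches.
Step 6: x = -5 + (9) = 4, y = -8 + (-2) = -10 — checks out.
Step 7: x = 4 + (7) = 11, y = -10 + (6) = -4 — verified.
Step 8: x = 11 + (1) = 12, y = -4 + (-7) = -11 — same as recorded.
Step 9: x = 12 + (4) = 16, y = -11 + (-5) = -16 — a discrepancy with the transcript.
So the first discrepancy is step 9, where the right value is x = 16.

step 9, x = 16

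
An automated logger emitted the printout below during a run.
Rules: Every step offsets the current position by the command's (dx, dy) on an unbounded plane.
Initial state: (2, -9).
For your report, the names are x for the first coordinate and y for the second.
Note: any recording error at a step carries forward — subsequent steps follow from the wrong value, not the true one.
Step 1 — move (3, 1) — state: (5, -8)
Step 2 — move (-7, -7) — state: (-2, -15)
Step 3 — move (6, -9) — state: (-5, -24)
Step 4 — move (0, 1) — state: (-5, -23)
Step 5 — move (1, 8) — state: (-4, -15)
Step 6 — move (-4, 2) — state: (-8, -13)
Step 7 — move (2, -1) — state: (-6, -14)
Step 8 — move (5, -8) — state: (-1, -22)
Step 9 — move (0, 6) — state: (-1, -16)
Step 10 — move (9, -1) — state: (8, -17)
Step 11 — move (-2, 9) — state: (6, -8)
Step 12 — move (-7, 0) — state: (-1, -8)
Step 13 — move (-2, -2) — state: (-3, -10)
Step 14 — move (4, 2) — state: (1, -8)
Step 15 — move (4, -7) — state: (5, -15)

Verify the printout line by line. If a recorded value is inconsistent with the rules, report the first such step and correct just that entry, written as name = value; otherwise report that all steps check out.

step 3, x = 4

1. x = 2 + (3) = 5, y = -9 + (1) = -8 (same as recorded)
2. x = 5 + (-7) = -2, y = -8 + (-7) = -15 (same as recorded)
3. x = -2 + (6) = 4, y = -15 + (-9) = -24 (the entry is off here)
Step 3 is the first one off; corrected, x = 4.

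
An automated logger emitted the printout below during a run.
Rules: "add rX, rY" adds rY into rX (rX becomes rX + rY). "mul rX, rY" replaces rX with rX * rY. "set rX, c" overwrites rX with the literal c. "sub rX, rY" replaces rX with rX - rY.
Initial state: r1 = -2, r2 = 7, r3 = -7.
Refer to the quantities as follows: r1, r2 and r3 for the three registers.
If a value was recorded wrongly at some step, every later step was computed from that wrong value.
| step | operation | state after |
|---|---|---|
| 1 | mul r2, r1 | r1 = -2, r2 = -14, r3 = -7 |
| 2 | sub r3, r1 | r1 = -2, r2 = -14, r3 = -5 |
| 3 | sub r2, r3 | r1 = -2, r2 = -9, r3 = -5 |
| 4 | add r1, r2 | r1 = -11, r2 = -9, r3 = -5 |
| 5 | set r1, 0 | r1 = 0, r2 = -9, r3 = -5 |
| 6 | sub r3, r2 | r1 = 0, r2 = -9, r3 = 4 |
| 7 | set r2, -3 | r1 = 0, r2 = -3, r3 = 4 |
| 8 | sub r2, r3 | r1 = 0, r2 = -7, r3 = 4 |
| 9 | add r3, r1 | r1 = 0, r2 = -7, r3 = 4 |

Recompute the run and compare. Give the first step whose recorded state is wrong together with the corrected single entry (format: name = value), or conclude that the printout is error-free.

Step 1: r2 = 7 * -2 = -14 — confirmed correct.
Step 2: r3 = -7 - -2 = -5 — matches.
Step 3: r2 = -14 - -5 = -9 — consistent with the printout.
Step 4: r1 = -2 + -9 = -11 — consistent with the printout.
Step 5: r1 = 0 — matches.
Step 6: r3 = -5 - -9 = 4 — verified.
Step 7: r2 = -3 — same as recorded.
Step 8: r2 = -3 - 4 = -7 — consistent with the printout.
Step 9: r3 = 4 + 0 = 4 — exactly as logged.
The recomputation confirms every line.

no error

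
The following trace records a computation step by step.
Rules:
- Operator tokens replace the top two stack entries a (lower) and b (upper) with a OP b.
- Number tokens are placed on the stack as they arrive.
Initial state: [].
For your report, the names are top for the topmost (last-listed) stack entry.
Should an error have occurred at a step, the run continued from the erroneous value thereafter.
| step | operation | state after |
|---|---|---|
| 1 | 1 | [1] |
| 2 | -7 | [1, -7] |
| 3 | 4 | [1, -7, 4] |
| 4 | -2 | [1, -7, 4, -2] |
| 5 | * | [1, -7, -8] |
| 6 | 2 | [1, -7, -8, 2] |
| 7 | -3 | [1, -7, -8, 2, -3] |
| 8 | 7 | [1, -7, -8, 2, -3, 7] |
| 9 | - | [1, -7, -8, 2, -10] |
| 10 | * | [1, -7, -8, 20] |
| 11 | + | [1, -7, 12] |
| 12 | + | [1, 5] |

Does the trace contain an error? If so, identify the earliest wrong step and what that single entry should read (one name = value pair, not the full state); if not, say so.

step 10, top = -20

Recomputing the run from the initial state:
step 1: [1]
step 2: [1, -7]
step 3: [1, -7, 4]
step 4: [1, -7, 4, -2]
step 5: [1, -7, -8]
step 6: [1, -7, -8, 2]
step 7: [1, -7, -8, 2, -3]
step 8: [1, -7, -8, 2, -3, 7]
step 9: [1, -7, -8, 2, -10]
step 10: [1, -7, -8, -20]
step 11: [1, -7, -28]
step 12: [1, -35]
The first disagreement with the trace is at step 10, where the value should be top = -20.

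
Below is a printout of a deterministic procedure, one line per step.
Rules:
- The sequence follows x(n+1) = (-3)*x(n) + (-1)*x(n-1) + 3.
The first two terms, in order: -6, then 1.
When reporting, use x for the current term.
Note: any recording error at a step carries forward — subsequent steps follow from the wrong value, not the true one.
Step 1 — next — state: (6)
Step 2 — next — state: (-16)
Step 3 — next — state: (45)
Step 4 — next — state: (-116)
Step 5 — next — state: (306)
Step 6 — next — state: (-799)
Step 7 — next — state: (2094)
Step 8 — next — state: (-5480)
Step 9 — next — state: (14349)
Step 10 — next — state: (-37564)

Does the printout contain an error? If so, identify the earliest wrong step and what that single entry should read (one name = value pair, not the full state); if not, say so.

Recomputing the run from the initial state:
step 1: x = 6
step 2: x = -16
step 3: x = 45
step 4: x = -116
step 5: x = 306
step 6: x = -799
step 7: x = 2094
step 8: x = -5480
step 9: x = 14349
step 10: x = -37564
This matches the printout at every step.

no error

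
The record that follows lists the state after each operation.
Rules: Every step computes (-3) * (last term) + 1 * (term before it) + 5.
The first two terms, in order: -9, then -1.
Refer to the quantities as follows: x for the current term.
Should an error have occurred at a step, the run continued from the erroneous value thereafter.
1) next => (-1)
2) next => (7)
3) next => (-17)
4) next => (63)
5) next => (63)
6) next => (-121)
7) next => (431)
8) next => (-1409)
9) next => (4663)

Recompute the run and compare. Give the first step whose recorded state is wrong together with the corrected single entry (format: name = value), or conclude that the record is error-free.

step 5, x = -201

Step 1: x = -3*(-1) + (1)*(-9) + (5) = -1 — confirmed correct.
Step 2: x = -3*(-1) + (1)*(-1) + (5) = 7 — in agreement.
Step 3: x = -3*(7) + (1)*(-1) + (5) = -17 — checks out.
Step 4: x = -3*(-17) + (1)*(7) + (5) = 63 — same as recorded.
Step 5: x = -3*(63) + (1)*(-17) + (5) = -201 — the record disagrees here.
Step 5 is the first one off; corrected, x = -201.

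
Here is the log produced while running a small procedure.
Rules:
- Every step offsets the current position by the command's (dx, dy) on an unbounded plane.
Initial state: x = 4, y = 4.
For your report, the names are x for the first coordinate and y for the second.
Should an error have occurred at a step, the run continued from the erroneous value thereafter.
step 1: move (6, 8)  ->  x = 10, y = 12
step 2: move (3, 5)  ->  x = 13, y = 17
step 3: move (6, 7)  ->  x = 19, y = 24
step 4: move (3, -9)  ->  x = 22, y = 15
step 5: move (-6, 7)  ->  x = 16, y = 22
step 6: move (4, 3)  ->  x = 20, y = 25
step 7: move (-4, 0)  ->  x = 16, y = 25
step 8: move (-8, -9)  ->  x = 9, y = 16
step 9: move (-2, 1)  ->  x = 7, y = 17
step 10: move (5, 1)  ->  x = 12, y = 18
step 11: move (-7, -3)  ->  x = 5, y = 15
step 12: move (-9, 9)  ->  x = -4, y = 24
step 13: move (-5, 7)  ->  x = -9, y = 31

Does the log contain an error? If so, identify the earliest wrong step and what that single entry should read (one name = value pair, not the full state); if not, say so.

step 8, x = 8

Step 1: x = 4 + (6) = 10, y = 4 + (8) = 12 — in agreement.
Step 2: x = 10 + (3) = 13, y = 12 + (5) = 17 — agrees with the log.
Step 3: x = 13 + (6) = 19, y = 17 + (7) = 24 — exactly as logged.
Step 4: x = 19 + (3) = 22, y = 24 + (-9) = 15 — agrees with the log.
Step 5: x = 22 + (-6) = 16, y = 15 + (7) = 22 — same as recorded.
Step 6: x = 16 + (4) = 20, y = 22 + (3) = 25 — exactly as logged.
Step 7: x = 20 + (-4) = 16, y = 25 + (0) = 25 — no discrepancy.
Step 8: x = 16 + (-8) = 8, y = 25 + (-9) = 16 — the log disagrees here.
Step 8 is the first one off; corrected, x = 8.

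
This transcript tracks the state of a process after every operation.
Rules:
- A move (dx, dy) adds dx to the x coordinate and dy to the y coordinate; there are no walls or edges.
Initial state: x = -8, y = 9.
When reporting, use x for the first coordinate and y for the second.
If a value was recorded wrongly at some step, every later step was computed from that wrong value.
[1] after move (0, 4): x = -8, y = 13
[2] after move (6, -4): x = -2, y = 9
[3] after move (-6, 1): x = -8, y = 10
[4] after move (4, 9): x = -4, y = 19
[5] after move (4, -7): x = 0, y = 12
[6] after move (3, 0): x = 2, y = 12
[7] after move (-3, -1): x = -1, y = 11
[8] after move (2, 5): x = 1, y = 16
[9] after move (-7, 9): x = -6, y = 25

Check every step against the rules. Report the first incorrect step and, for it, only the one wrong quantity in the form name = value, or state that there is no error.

1. x = -8 + (0) = -8, y = 9 + (4) = 13 (agrees with the transcript)
2. x = -8 + (6) = -2, y = 13 + (-4) = 9 (checks out)
3. x = -2 + (-6) = -8, y = 9 + (1) = 10 (checks out)
4. x = -8 + (4) = -4, y = 10 + (9) = 19 (in agreement)
5. x = -4 + (4) = 0, y = 19 + (-7) = 12 (consistent with the transcript)
6. x = 0 + (3) = 3, y = 12 + (0) = 12 (the recorded entry deviates here)
So the first discrepancy is step 6, where the right value is x = 3.

step 6, x = 3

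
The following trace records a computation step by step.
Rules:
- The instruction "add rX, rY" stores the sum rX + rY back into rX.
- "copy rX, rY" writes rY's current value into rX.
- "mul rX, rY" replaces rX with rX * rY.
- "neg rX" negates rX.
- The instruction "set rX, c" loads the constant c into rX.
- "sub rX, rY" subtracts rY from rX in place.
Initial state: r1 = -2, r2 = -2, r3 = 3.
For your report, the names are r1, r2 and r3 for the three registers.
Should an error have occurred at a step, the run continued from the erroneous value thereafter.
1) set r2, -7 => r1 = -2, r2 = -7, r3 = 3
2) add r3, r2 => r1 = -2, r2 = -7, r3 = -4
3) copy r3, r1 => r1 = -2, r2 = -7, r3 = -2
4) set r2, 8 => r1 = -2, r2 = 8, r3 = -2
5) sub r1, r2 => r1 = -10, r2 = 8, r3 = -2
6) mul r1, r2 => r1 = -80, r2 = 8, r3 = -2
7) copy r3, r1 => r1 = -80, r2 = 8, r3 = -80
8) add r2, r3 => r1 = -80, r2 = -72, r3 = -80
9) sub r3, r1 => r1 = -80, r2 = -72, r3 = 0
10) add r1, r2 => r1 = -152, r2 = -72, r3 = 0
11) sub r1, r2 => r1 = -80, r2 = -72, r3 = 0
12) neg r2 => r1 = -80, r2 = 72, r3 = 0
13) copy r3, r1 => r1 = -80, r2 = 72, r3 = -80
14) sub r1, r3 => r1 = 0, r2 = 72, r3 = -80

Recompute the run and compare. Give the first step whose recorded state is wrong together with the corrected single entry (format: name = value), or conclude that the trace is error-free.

1. r2 = -7 (verified)
2. r3 = 3 + -7 = -4 (checks out)
3. r3 = -2 (same as recorded)
4. r2 = 8 (in agreement)
5. r1 = -2 - 8 = -10 (confirmed correct)
6. r1 = -10 * 8 = -80 (checks out)
7. r3 = -80 (verified)
8. r2 = 8 + -80 = -72 (confirmed correct)
9. r3 = -80 - -80 = 0 (matches)
10. r1 = -80 + -72 = -152 (no discrepancy)
11. r1 = -152 - -72 = -80 (in agreement)
12. r2 = -(-72) = 72 (checks out)
13. r3 = -80 (in agreement)
14. r1 = -80 - -80 = 0 (matches)
Nothing is out of place; the run is error-free.

no error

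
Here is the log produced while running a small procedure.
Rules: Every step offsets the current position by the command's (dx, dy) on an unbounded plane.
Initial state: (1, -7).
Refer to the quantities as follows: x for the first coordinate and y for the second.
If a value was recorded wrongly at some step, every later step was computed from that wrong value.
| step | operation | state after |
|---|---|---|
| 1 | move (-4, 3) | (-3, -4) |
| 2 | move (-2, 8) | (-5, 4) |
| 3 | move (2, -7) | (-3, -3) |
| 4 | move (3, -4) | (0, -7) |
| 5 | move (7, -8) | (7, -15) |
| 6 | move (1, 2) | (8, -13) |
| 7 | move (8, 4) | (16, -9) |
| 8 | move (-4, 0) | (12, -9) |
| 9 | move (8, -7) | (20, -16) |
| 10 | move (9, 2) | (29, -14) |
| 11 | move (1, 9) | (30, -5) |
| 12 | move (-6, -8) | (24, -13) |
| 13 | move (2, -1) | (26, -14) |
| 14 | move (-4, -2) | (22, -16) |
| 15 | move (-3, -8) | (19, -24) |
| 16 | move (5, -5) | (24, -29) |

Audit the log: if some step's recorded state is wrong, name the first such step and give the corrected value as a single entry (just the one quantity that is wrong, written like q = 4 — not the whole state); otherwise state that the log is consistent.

1. x = 1 + (-4) = -3, y = -7 + (3) = -4 (same as recorded)
2. x = -3 + (-2) = -5, y = -4 + (8) = 4 (confirmed correct)
3. x = -5 + (2) = -3, y = 4 + (-7) = -3 (no discrepancy)
4. x = -3 + (3) = 0, y = -3 + (-4) = -7 (verified)
5. x = 0 + (7) = 7, y = -7 + (-8) = -15 (exactly as logged)
6. x = 7 + (1) = 8, y = -15 + (2) = -13 (verified)
7. x = 8 + (8) = 16, y = -13 + (4) = -9 (matches)
8. x = 16 + (-4) = 12, y = -9 + (0) = -9 (exactly as logged)
9. x = 12 + (8) = 20, y = -9 + (-7) = -16 (exactly as logged)
10. x = 20 + (9) = 29, y = -16 + (2) = -14 (checks out)
11. x = 29 + (1) = 30, y = -14 + (9) = -5 (checks out)
12. x = 30 + (-6) = 24, y = -5 + (-8) = -13 (in agreement)
13. x = 24 + (2) = 26, y = -13 + (-1) = -14 (confirmed correct)
14. x = 26 + (-4) = 22, y = -14 + (-2) = -16 (consistent with the log)
15. x = 22 + (-3) = 19, y = -16 + (-8) = -24 (in agreement)
16. x = 19 + (5) = 24, y = -24 + (-5) = -29 (confirmed correct)
The whole run recomputes cleanly — no discrepancies.

no error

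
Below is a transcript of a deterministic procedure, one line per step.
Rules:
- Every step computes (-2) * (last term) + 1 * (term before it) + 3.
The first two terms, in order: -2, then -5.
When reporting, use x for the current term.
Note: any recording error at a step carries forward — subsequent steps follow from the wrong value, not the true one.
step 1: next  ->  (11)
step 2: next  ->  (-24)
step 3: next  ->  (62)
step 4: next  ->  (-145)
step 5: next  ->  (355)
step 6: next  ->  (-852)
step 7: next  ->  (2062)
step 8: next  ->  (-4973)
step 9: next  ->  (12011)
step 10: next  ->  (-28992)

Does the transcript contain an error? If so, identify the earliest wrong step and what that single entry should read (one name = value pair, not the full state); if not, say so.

Step 1: x = -2*(-5) + (1)*(-2) + (3) = 11 — checks out.
Step 2: x = -2*(11) + (1)*(-5) + (3) = -24 — matches.
Step 3: x = -2*(-24) + (1)*(11) + (3) = 62 — verified.
Step 4: x = -2*(62) + (1)*(-24) + (3) = -145 — consistent with the transcript.
Step 5: x = -2*(-145) + (1)*(62) + (3) = 355 — same as recorded.
Step 6: x = -2*(355) + (1)*(-145) + (3) = -852 — agrees with the transcript.
Step 7: x = -2*(-852) + (1)*(355) + (3) = 2062 — exactly as logged.
Step 8: x = -2*(2062) + (1)*(-852) + (3) = -4973 — consistent with the transcript.
Step 9: x = -2*(-4973) + (1)*(2062) + (3) = 12011 — no discrepancy.
Step 10: x = -2*(12011) + (1)*(-4973) + (3) = -28992 — in agreement.
The recomputation confirms every line.

no error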